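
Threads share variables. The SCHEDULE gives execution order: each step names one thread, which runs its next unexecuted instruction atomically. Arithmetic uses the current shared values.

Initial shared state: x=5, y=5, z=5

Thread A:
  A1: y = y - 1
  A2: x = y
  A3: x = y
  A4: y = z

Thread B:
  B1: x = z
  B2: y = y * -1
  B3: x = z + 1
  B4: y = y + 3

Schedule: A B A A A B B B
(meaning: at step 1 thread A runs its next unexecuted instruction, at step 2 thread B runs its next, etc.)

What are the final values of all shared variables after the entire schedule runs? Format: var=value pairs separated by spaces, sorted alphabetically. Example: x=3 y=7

Answer: x=6 y=-2 z=5

Derivation:
Step 1: thread A executes A1 (y = y - 1). Shared: x=5 y=4 z=5. PCs: A@1 B@0
Step 2: thread B executes B1 (x = z). Shared: x=5 y=4 z=5. PCs: A@1 B@1
Step 3: thread A executes A2 (x = y). Shared: x=4 y=4 z=5. PCs: A@2 B@1
Step 4: thread A executes A3 (x = y). Shared: x=4 y=4 z=5. PCs: A@3 B@1
Step 5: thread A executes A4 (y = z). Shared: x=4 y=5 z=5. PCs: A@4 B@1
Step 6: thread B executes B2 (y = y * -1). Shared: x=4 y=-5 z=5. PCs: A@4 B@2
Step 7: thread B executes B3 (x = z + 1). Shared: x=6 y=-5 z=5. PCs: A@4 B@3
Step 8: thread B executes B4 (y = y + 3). Shared: x=6 y=-2 z=5. PCs: A@4 B@4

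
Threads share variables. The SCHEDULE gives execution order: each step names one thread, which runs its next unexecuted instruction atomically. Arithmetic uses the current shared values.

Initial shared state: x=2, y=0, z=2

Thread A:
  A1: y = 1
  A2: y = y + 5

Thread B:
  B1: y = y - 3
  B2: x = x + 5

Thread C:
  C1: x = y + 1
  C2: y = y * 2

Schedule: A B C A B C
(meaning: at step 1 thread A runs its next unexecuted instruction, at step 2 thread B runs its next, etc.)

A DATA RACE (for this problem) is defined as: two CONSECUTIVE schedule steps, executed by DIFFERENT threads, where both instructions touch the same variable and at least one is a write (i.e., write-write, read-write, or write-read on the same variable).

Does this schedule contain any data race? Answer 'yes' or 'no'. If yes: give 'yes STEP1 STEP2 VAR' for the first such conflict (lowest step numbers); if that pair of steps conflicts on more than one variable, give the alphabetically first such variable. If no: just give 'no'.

Steps 1,2: A(y = 1) vs B(y = y - 3). RACE on y (W-W).
Steps 2,3: B(y = y - 3) vs C(x = y + 1). RACE on y (W-R).
Steps 3,4: C(x = y + 1) vs A(y = y + 5). RACE on y (R-W).
Steps 4,5: A(r=y,w=y) vs B(r=x,w=x). No conflict.
Steps 5,6: B(r=x,w=x) vs C(r=y,w=y). No conflict.
First conflict at steps 1,2.

Answer: yes 1 2 y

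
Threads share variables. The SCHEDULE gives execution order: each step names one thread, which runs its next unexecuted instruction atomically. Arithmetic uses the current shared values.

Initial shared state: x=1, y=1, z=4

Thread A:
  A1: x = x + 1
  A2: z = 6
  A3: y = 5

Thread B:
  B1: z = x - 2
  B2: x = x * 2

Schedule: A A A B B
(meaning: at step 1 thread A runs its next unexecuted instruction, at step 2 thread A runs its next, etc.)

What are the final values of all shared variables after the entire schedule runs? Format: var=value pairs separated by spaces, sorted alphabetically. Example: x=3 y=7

Step 1: thread A executes A1 (x = x + 1). Shared: x=2 y=1 z=4. PCs: A@1 B@0
Step 2: thread A executes A2 (z = 6). Shared: x=2 y=1 z=6. PCs: A@2 B@0
Step 3: thread A executes A3 (y = 5). Shared: x=2 y=5 z=6. PCs: A@3 B@0
Step 4: thread B executes B1 (z = x - 2). Shared: x=2 y=5 z=0. PCs: A@3 B@1
Step 5: thread B executes B2 (x = x * 2). Shared: x=4 y=5 z=0. PCs: A@3 B@2

Answer: x=4 y=5 z=0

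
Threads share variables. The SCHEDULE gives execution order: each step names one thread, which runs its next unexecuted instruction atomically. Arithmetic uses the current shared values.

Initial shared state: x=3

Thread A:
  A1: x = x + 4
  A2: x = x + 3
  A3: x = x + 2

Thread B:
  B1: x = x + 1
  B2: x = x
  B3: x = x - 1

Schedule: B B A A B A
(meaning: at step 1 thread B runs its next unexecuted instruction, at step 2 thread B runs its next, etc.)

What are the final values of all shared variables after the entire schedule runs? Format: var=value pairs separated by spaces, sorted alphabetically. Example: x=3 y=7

Step 1: thread B executes B1 (x = x + 1). Shared: x=4. PCs: A@0 B@1
Step 2: thread B executes B2 (x = x). Shared: x=4. PCs: A@0 B@2
Step 3: thread A executes A1 (x = x + 4). Shared: x=8. PCs: A@1 B@2
Step 4: thread A executes A2 (x = x + 3). Shared: x=11. PCs: A@2 B@2
Step 5: thread B executes B3 (x = x - 1). Shared: x=10. PCs: A@2 B@3
Step 6: thread A executes A3 (x = x + 2). Shared: x=12. PCs: A@3 B@3

Answer: x=12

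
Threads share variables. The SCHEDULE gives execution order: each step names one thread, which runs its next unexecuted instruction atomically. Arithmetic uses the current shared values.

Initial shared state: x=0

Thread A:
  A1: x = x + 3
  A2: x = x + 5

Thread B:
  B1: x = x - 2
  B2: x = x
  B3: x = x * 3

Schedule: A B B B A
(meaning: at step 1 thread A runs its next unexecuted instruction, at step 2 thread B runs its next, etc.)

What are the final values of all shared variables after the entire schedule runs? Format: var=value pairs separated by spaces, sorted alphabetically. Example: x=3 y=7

Answer: x=8

Derivation:
Step 1: thread A executes A1 (x = x + 3). Shared: x=3. PCs: A@1 B@0
Step 2: thread B executes B1 (x = x - 2). Shared: x=1. PCs: A@1 B@1
Step 3: thread B executes B2 (x = x). Shared: x=1. PCs: A@1 B@2
Step 4: thread B executes B3 (x = x * 3). Shared: x=3. PCs: A@1 B@3
Step 5: thread A executes A2 (x = x + 5). Shared: x=8. PCs: A@2 B@3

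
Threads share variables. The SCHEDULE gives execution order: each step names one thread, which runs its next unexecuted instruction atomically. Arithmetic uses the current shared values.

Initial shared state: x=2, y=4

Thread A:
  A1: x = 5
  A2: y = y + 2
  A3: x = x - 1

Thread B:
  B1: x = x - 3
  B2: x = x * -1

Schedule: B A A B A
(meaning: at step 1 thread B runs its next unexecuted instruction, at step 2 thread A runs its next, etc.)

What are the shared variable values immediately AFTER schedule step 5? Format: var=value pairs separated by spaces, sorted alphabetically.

Step 1: thread B executes B1 (x = x - 3). Shared: x=-1 y=4. PCs: A@0 B@1
Step 2: thread A executes A1 (x = 5). Shared: x=5 y=4. PCs: A@1 B@1
Step 3: thread A executes A2 (y = y + 2). Shared: x=5 y=6. PCs: A@2 B@1
Step 4: thread B executes B2 (x = x * -1). Shared: x=-5 y=6. PCs: A@2 B@2
Step 5: thread A executes A3 (x = x - 1). Shared: x=-6 y=6. PCs: A@3 B@2

Answer: x=-6 y=6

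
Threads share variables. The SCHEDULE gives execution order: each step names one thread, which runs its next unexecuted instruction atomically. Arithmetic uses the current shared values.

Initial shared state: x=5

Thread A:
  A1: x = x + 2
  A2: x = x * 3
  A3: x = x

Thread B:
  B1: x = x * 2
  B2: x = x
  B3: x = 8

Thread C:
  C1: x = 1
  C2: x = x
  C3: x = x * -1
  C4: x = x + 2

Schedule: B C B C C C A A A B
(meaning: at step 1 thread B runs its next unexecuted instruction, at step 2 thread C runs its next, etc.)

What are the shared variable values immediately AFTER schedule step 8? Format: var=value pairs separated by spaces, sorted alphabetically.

Step 1: thread B executes B1 (x = x * 2). Shared: x=10. PCs: A@0 B@1 C@0
Step 2: thread C executes C1 (x = 1). Shared: x=1. PCs: A@0 B@1 C@1
Step 3: thread B executes B2 (x = x). Shared: x=1. PCs: A@0 B@2 C@1
Step 4: thread C executes C2 (x = x). Shared: x=1. PCs: A@0 B@2 C@2
Step 5: thread C executes C3 (x = x * -1). Shared: x=-1. PCs: A@0 B@2 C@3
Step 6: thread C executes C4 (x = x + 2). Shared: x=1. PCs: A@0 B@2 C@4
Step 7: thread A executes A1 (x = x + 2). Shared: x=3. PCs: A@1 B@2 C@4
Step 8: thread A executes A2 (x = x * 3). Shared: x=9. PCs: A@2 B@2 C@4

Answer: x=9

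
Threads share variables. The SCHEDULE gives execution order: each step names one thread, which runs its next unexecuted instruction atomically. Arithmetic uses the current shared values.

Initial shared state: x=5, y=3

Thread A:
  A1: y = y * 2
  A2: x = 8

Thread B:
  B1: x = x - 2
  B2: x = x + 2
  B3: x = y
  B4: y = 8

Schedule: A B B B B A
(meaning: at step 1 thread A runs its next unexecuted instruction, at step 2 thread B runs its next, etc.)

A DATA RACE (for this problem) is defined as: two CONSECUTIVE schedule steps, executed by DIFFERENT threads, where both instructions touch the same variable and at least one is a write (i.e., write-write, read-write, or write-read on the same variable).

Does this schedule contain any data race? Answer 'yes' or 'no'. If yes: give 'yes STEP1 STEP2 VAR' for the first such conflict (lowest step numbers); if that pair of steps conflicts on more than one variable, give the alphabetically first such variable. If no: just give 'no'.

Steps 1,2: A(r=y,w=y) vs B(r=x,w=x). No conflict.
Steps 2,3: same thread (B). No race.
Steps 3,4: same thread (B). No race.
Steps 4,5: same thread (B). No race.
Steps 5,6: B(r=-,w=y) vs A(r=-,w=x). No conflict.

Answer: no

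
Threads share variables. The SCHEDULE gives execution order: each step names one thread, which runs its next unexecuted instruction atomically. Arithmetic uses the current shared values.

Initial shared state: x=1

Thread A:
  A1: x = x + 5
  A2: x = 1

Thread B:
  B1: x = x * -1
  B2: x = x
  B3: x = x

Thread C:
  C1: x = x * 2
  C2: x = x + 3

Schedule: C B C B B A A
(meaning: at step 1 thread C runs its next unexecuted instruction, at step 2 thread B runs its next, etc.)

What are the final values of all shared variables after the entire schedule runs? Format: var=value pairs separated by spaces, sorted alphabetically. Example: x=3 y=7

Answer: x=1

Derivation:
Step 1: thread C executes C1 (x = x * 2). Shared: x=2. PCs: A@0 B@0 C@1
Step 2: thread B executes B1 (x = x * -1). Shared: x=-2. PCs: A@0 B@1 C@1
Step 3: thread C executes C2 (x = x + 3). Shared: x=1. PCs: A@0 B@1 C@2
Step 4: thread B executes B2 (x = x). Shared: x=1. PCs: A@0 B@2 C@2
Step 5: thread B executes B3 (x = x). Shared: x=1. PCs: A@0 B@3 C@2
Step 6: thread A executes A1 (x = x + 5). Shared: x=6. PCs: A@1 B@3 C@2
Step 7: thread A executes A2 (x = 1). Shared: x=1. PCs: A@2 B@3 C@2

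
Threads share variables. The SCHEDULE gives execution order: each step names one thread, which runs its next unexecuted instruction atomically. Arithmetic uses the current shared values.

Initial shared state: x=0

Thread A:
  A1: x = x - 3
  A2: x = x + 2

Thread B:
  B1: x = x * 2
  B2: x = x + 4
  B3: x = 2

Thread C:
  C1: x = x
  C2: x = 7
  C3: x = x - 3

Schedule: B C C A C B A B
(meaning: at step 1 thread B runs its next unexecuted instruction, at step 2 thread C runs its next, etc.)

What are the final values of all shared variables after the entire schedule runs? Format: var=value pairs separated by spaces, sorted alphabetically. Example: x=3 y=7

Answer: x=2

Derivation:
Step 1: thread B executes B1 (x = x * 2). Shared: x=0. PCs: A@0 B@1 C@0
Step 2: thread C executes C1 (x = x). Shared: x=0. PCs: A@0 B@1 C@1
Step 3: thread C executes C2 (x = 7). Shared: x=7. PCs: A@0 B@1 C@2
Step 4: thread A executes A1 (x = x - 3). Shared: x=4. PCs: A@1 B@1 C@2
Step 5: thread C executes C3 (x = x - 3). Shared: x=1. PCs: A@1 B@1 C@3
Step 6: thread B executes B2 (x = x + 4). Shared: x=5. PCs: A@1 B@2 C@3
Step 7: thread A executes A2 (x = x + 2). Shared: x=7. PCs: A@2 B@2 C@3
Step 8: thread B executes B3 (x = 2). Shared: x=2. PCs: A@2 B@3 C@3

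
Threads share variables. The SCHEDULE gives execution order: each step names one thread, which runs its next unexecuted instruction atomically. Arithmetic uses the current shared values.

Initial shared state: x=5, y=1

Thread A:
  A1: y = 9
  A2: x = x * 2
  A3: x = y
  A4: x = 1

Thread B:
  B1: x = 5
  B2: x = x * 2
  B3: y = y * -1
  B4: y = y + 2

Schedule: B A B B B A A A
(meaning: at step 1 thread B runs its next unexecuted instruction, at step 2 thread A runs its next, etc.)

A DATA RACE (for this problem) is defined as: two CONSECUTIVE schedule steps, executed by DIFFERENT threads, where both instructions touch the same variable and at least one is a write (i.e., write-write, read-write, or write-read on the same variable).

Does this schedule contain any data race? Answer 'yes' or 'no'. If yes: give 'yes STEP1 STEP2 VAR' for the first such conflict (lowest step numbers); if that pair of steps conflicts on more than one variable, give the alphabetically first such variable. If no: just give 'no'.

Answer: no

Derivation:
Steps 1,2: B(r=-,w=x) vs A(r=-,w=y). No conflict.
Steps 2,3: A(r=-,w=y) vs B(r=x,w=x). No conflict.
Steps 3,4: same thread (B). No race.
Steps 4,5: same thread (B). No race.
Steps 5,6: B(r=y,w=y) vs A(r=x,w=x). No conflict.
Steps 6,7: same thread (A). No race.
Steps 7,8: same thread (A). No race.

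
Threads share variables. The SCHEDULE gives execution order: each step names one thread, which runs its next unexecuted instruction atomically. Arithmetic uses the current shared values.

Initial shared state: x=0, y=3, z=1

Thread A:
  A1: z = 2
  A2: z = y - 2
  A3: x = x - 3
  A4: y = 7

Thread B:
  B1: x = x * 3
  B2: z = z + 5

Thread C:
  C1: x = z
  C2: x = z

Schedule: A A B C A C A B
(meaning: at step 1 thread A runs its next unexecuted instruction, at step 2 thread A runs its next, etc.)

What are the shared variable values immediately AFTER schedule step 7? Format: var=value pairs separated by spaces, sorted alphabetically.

Answer: x=1 y=7 z=1

Derivation:
Step 1: thread A executes A1 (z = 2). Shared: x=0 y=3 z=2. PCs: A@1 B@0 C@0
Step 2: thread A executes A2 (z = y - 2). Shared: x=0 y=3 z=1. PCs: A@2 B@0 C@0
Step 3: thread B executes B1 (x = x * 3). Shared: x=0 y=3 z=1. PCs: A@2 B@1 C@0
Step 4: thread C executes C1 (x = z). Shared: x=1 y=3 z=1. PCs: A@2 B@1 C@1
Step 5: thread A executes A3 (x = x - 3). Shared: x=-2 y=3 z=1. PCs: A@3 B@1 C@1
Step 6: thread C executes C2 (x = z). Shared: x=1 y=3 z=1. PCs: A@3 B@1 C@2
Step 7: thread A executes A4 (y = 7). Shared: x=1 y=7 z=1. PCs: A@4 B@1 C@2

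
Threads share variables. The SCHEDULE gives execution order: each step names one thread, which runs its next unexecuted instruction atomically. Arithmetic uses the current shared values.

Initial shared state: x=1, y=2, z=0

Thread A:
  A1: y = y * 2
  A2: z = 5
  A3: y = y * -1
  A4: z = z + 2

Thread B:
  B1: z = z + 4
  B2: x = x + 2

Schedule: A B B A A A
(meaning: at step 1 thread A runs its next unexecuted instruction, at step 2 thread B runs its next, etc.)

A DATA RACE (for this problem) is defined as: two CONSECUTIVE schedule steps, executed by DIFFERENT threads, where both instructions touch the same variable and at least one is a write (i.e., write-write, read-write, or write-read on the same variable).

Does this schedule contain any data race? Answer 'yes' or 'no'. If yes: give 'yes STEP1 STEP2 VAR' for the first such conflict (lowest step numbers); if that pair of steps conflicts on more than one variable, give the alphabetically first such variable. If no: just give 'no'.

Steps 1,2: A(r=y,w=y) vs B(r=z,w=z). No conflict.
Steps 2,3: same thread (B). No race.
Steps 3,4: B(r=x,w=x) vs A(r=-,w=z). No conflict.
Steps 4,5: same thread (A). No race.
Steps 5,6: same thread (A). No race.

Answer: no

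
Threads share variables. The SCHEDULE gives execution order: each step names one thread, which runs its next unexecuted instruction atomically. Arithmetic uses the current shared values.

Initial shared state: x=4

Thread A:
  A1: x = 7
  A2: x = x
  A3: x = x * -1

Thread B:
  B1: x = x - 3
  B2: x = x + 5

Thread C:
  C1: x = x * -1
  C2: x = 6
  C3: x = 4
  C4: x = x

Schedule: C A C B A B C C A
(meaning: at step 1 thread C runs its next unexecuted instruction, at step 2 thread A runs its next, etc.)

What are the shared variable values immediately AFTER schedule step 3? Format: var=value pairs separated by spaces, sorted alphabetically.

Step 1: thread C executes C1 (x = x * -1). Shared: x=-4. PCs: A@0 B@0 C@1
Step 2: thread A executes A1 (x = 7). Shared: x=7. PCs: A@1 B@0 C@1
Step 3: thread C executes C2 (x = 6). Shared: x=6. PCs: A@1 B@0 C@2

Answer: x=6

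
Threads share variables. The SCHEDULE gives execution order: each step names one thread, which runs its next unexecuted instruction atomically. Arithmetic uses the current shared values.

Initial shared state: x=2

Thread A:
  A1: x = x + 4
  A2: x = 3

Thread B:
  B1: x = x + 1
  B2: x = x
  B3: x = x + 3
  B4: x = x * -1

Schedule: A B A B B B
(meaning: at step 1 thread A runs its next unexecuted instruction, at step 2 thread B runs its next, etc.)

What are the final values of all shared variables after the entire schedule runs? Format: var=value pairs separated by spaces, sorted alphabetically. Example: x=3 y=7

Step 1: thread A executes A1 (x = x + 4). Shared: x=6. PCs: A@1 B@0
Step 2: thread B executes B1 (x = x + 1). Shared: x=7. PCs: A@1 B@1
Step 3: thread A executes A2 (x = 3). Shared: x=3. PCs: A@2 B@1
Step 4: thread B executes B2 (x = x). Shared: x=3. PCs: A@2 B@2
Step 5: thread B executes B3 (x = x + 3). Shared: x=6. PCs: A@2 B@3
Step 6: thread B executes B4 (x = x * -1). Shared: x=-6. PCs: A@2 B@4

Answer: x=-6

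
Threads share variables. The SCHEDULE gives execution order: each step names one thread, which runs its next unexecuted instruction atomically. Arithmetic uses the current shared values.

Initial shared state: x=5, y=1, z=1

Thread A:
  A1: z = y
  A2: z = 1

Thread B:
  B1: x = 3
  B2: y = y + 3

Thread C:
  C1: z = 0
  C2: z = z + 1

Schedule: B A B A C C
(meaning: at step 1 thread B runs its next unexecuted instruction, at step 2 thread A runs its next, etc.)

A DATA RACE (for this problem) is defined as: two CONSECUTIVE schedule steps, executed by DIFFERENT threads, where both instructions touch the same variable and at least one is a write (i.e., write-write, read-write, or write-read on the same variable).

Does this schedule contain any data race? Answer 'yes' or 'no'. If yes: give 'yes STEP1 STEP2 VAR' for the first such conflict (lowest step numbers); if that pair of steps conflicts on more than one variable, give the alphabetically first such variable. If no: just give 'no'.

Steps 1,2: B(r=-,w=x) vs A(r=y,w=z). No conflict.
Steps 2,3: A(z = y) vs B(y = y + 3). RACE on y (R-W).
Steps 3,4: B(r=y,w=y) vs A(r=-,w=z). No conflict.
Steps 4,5: A(z = 1) vs C(z = 0). RACE on z (W-W).
Steps 5,6: same thread (C). No race.
First conflict at steps 2,3.

Answer: yes 2 3 y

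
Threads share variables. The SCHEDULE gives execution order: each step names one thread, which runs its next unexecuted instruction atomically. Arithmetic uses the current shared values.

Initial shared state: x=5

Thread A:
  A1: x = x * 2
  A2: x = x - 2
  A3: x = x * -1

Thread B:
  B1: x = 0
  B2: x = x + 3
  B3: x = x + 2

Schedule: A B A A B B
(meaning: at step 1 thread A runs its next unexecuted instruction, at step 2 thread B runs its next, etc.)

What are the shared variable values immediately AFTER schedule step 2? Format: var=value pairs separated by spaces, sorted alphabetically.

Step 1: thread A executes A1 (x = x * 2). Shared: x=10. PCs: A@1 B@0
Step 2: thread B executes B1 (x = 0). Shared: x=0. PCs: A@1 B@1

Answer: x=0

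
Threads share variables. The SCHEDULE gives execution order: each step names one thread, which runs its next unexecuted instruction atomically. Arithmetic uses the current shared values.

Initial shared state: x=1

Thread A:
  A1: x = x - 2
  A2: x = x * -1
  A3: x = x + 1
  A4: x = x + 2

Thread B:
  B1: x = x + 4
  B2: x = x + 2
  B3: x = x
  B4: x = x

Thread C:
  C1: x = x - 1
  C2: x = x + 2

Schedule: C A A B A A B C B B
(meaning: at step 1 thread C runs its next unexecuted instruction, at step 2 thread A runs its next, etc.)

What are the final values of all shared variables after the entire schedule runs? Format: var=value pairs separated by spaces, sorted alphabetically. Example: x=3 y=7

Answer: x=13

Derivation:
Step 1: thread C executes C1 (x = x - 1). Shared: x=0. PCs: A@0 B@0 C@1
Step 2: thread A executes A1 (x = x - 2). Shared: x=-2. PCs: A@1 B@0 C@1
Step 3: thread A executes A2 (x = x * -1). Shared: x=2. PCs: A@2 B@0 C@1
Step 4: thread B executes B1 (x = x + 4). Shared: x=6. PCs: A@2 B@1 C@1
Step 5: thread A executes A3 (x = x + 1). Shared: x=7. PCs: A@3 B@1 C@1
Step 6: thread A executes A4 (x = x + 2). Shared: x=9. PCs: A@4 B@1 C@1
Step 7: thread B executes B2 (x = x + 2). Shared: x=11. PCs: A@4 B@2 C@1
Step 8: thread C executes C2 (x = x + 2). Shared: x=13. PCs: A@4 B@2 C@2
Step 9: thread B executes B3 (x = x). Shared: x=13. PCs: A@4 B@3 C@2
Step 10: thread B executes B4 (x = x). Shared: x=13. PCs: A@4 B@4 C@2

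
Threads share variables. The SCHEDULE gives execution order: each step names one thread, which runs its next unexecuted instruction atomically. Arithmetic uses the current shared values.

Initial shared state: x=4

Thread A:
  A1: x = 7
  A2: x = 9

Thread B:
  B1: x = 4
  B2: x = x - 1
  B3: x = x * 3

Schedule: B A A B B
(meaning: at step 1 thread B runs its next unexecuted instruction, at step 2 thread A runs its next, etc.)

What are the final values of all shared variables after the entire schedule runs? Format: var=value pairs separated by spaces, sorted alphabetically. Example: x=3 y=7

Step 1: thread B executes B1 (x = 4). Shared: x=4. PCs: A@0 B@1
Step 2: thread A executes A1 (x = 7). Shared: x=7. PCs: A@1 B@1
Step 3: thread A executes A2 (x = 9). Shared: x=9. PCs: A@2 B@1
Step 4: thread B executes B2 (x = x - 1). Shared: x=8. PCs: A@2 B@2
Step 5: thread B executes B3 (x = x * 3). Shared: x=24. PCs: A@2 B@3

Answer: x=24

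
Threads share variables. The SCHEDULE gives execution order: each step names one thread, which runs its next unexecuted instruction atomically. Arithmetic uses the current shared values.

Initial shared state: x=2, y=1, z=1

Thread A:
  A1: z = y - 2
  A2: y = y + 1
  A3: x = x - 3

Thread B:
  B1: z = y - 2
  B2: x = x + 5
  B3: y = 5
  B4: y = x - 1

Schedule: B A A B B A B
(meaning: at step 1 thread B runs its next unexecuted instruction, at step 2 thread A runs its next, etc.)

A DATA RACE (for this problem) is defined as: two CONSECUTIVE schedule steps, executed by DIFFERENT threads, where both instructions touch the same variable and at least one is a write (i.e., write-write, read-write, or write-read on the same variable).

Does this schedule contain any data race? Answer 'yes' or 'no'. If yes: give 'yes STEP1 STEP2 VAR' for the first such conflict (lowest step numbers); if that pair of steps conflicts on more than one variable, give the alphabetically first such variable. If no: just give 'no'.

Answer: yes 1 2 z

Derivation:
Steps 1,2: B(z = y - 2) vs A(z = y - 2). RACE on z (W-W).
Steps 2,3: same thread (A). No race.
Steps 3,4: A(r=y,w=y) vs B(r=x,w=x). No conflict.
Steps 4,5: same thread (B). No race.
Steps 5,6: B(r=-,w=y) vs A(r=x,w=x). No conflict.
Steps 6,7: A(x = x - 3) vs B(y = x - 1). RACE on x (W-R).
First conflict at steps 1,2.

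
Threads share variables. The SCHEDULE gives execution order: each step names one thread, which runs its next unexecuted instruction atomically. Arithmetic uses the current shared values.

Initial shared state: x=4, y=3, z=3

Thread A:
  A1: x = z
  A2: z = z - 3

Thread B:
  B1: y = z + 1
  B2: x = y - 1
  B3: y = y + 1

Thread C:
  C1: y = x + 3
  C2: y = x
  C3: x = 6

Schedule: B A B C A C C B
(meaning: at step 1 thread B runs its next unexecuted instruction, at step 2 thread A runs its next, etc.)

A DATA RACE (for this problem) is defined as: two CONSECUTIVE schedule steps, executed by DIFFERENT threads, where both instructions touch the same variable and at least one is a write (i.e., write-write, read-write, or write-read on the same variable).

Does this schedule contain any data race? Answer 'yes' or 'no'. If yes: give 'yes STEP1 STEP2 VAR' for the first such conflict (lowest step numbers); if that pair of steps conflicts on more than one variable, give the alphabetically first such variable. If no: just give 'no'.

Steps 1,2: B(r=z,w=y) vs A(r=z,w=x). No conflict.
Steps 2,3: A(x = z) vs B(x = y - 1). RACE on x (W-W).
Steps 3,4: B(x = y - 1) vs C(y = x + 3). RACE on x (W-R), y (R-W). Multiple vars; alphabetically first is x.
Steps 4,5: C(r=x,w=y) vs A(r=z,w=z). No conflict.
Steps 5,6: A(r=z,w=z) vs C(r=x,w=y). No conflict.
Steps 6,7: same thread (C). No race.
Steps 7,8: C(r=-,w=x) vs B(r=y,w=y). No conflict.
First conflict at steps 2,3.

Answer: yes 2 3 x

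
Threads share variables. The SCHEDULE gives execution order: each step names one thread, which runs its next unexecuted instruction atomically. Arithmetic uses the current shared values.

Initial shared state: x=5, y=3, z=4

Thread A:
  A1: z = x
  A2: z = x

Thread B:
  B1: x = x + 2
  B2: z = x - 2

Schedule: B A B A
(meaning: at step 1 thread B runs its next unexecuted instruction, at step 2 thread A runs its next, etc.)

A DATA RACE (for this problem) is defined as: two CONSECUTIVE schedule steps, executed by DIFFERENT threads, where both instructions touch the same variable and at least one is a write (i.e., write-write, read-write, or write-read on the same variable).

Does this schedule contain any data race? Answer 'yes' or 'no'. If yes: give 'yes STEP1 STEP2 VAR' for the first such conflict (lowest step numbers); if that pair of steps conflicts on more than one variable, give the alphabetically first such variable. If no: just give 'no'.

Steps 1,2: B(x = x + 2) vs A(z = x). RACE on x (W-R).
Steps 2,3: A(z = x) vs B(z = x - 2). RACE on z (W-W).
Steps 3,4: B(z = x - 2) vs A(z = x). RACE on z (W-W).
First conflict at steps 1,2.

Answer: yes 1 2 x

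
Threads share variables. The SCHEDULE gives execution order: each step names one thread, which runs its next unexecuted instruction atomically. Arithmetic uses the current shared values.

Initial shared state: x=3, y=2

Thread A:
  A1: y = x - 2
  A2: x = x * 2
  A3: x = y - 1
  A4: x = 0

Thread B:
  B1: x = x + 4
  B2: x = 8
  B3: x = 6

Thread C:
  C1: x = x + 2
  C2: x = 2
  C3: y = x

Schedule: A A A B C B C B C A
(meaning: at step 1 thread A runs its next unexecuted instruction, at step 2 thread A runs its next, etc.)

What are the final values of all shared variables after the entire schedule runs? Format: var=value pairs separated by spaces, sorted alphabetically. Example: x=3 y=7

Answer: x=0 y=6

Derivation:
Step 1: thread A executes A1 (y = x - 2). Shared: x=3 y=1. PCs: A@1 B@0 C@0
Step 2: thread A executes A2 (x = x * 2). Shared: x=6 y=1. PCs: A@2 B@0 C@0
Step 3: thread A executes A3 (x = y - 1). Shared: x=0 y=1. PCs: A@3 B@0 C@0
Step 4: thread B executes B1 (x = x + 4). Shared: x=4 y=1. PCs: A@3 B@1 C@0
Step 5: thread C executes C1 (x = x + 2). Shared: x=6 y=1. PCs: A@3 B@1 C@1
Step 6: thread B executes B2 (x = 8). Shared: x=8 y=1. PCs: A@3 B@2 C@1
Step 7: thread C executes C2 (x = 2). Shared: x=2 y=1. PCs: A@3 B@2 C@2
Step 8: thread B executes B3 (x = 6). Shared: x=6 y=1. PCs: A@3 B@3 C@2
Step 9: thread C executes C3 (y = x). Shared: x=6 y=6. PCs: A@3 B@3 C@3
Step 10: thread A executes A4 (x = 0). Shared: x=0 y=6. PCs: A@4 B@3 C@3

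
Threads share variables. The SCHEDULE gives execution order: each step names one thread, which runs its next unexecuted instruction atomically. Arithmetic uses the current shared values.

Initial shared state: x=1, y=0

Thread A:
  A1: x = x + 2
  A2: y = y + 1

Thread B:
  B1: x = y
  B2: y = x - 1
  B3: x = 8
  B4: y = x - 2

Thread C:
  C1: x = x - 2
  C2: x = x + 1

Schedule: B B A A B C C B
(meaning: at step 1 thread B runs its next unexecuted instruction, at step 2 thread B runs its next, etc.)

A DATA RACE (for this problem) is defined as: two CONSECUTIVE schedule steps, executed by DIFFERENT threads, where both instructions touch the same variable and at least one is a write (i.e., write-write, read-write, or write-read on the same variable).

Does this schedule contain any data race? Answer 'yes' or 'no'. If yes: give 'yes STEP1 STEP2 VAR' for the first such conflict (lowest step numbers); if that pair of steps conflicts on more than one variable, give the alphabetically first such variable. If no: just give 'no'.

Steps 1,2: same thread (B). No race.
Steps 2,3: B(y = x - 1) vs A(x = x + 2). RACE on x (R-W).
Steps 3,4: same thread (A). No race.
Steps 4,5: A(r=y,w=y) vs B(r=-,w=x). No conflict.
Steps 5,6: B(x = 8) vs C(x = x - 2). RACE on x (W-W).
Steps 6,7: same thread (C). No race.
Steps 7,8: C(x = x + 1) vs B(y = x - 2). RACE on x (W-R).
First conflict at steps 2,3.

Answer: yes 2 3 x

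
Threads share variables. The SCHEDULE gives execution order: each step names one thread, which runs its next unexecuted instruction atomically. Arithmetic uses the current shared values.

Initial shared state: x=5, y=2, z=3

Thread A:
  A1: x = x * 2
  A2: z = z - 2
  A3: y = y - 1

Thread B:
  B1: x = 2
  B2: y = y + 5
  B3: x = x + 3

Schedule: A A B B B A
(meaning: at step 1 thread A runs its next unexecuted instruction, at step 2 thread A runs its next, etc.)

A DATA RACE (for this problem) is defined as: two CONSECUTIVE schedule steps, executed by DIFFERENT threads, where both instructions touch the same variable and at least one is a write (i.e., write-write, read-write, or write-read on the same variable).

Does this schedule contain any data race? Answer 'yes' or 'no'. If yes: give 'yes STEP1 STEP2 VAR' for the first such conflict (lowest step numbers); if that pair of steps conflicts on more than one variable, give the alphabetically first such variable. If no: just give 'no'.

Steps 1,2: same thread (A). No race.
Steps 2,3: A(r=z,w=z) vs B(r=-,w=x). No conflict.
Steps 3,4: same thread (B). No race.
Steps 4,5: same thread (B). No race.
Steps 5,6: B(r=x,w=x) vs A(r=y,w=y). No conflict.

Answer: no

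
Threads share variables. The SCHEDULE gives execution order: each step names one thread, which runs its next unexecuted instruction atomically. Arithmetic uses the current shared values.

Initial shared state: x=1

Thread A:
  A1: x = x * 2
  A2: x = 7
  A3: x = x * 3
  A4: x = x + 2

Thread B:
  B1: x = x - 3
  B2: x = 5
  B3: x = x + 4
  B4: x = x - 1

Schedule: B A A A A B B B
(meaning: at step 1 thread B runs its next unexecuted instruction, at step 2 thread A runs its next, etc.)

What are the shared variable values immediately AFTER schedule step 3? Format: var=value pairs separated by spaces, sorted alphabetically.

Step 1: thread B executes B1 (x = x - 3). Shared: x=-2. PCs: A@0 B@1
Step 2: thread A executes A1 (x = x * 2). Shared: x=-4. PCs: A@1 B@1
Step 3: thread A executes A2 (x = 7). Shared: x=7. PCs: A@2 B@1

Answer: x=7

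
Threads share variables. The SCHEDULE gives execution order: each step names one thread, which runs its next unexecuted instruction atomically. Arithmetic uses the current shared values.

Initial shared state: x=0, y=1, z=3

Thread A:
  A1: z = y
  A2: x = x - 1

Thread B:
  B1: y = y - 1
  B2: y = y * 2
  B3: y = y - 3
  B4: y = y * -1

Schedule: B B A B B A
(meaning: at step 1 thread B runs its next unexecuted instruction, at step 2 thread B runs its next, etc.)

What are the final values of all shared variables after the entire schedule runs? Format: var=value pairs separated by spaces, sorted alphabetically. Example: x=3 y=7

Answer: x=-1 y=3 z=0

Derivation:
Step 1: thread B executes B1 (y = y - 1). Shared: x=0 y=0 z=3. PCs: A@0 B@1
Step 2: thread B executes B2 (y = y * 2). Shared: x=0 y=0 z=3. PCs: A@0 B@2
Step 3: thread A executes A1 (z = y). Shared: x=0 y=0 z=0. PCs: A@1 B@2
Step 4: thread B executes B3 (y = y - 3). Shared: x=0 y=-3 z=0. PCs: A@1 B@3
Step 5: thread B executes B4 (y = y * -1). Shared: x=0 y=3 z=0. PCs: A@1 B@4
Step 6: thread A executes A2 (x = x - 1). Shared: x=-1 y=3 z=0. PCs: A@2 B@4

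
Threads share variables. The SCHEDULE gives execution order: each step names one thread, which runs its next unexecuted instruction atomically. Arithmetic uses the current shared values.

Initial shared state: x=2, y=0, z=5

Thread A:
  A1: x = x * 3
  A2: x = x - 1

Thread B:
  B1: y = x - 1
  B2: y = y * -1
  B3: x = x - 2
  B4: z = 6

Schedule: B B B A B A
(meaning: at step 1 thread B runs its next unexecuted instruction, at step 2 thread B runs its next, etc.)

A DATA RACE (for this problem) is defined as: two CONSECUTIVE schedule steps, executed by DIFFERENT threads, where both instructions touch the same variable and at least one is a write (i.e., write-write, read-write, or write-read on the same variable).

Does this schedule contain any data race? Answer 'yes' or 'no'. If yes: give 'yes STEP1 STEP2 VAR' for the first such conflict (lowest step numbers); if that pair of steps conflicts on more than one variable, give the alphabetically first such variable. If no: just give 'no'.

Steps 1,2: same thread (B). No race.
Steps 2,3: same thread (B). No race.
Steps 3,4: B(x = x - 2) vs A(x = x * 3). RACE on x (W-W).
Steps 4,5: A(r=x,w=x) vs B(r=-,w=z). No conflict.
Steps 5,6: B(r=-,w=z) vs A(r=x,w=x). No conflict.
First conflict at steps 3,4.

Answer: yes 3 4 x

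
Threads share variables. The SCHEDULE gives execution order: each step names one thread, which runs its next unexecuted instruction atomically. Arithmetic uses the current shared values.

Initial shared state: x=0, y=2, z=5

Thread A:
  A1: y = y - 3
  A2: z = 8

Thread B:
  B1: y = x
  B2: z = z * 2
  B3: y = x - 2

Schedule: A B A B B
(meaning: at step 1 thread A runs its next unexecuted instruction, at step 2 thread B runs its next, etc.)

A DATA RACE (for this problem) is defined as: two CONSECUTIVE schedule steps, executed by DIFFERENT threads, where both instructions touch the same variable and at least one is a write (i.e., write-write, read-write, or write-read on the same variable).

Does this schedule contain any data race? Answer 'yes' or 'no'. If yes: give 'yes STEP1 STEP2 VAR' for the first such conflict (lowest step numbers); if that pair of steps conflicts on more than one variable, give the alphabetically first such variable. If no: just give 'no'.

Answer: yes 1 2 y

Derivation:
Steps 1,2: A(y = y - 3) vs B(y = x). RACE on y (W-W).
Steps 2,3: B(r=x,w=y) vs A(r=-,w=z). No conflict.
Steps 3,4: A(z = 8) vs B(z = z * 2). RACE on z (W-W).
Steps 4,5: same thread (B). No race.
First conflict at steps 1,2.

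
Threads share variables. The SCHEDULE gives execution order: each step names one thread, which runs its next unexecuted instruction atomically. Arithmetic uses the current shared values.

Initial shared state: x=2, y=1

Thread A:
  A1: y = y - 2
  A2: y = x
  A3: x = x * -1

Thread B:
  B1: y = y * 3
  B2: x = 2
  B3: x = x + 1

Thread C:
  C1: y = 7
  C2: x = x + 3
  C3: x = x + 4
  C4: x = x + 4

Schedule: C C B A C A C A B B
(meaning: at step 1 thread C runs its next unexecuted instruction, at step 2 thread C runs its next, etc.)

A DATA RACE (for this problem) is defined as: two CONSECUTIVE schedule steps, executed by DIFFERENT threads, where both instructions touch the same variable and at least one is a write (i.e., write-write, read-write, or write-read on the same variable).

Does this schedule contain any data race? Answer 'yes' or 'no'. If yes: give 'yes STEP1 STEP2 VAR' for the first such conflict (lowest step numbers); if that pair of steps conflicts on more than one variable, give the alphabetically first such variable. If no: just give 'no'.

Answer: yes 3 4 y

Derivation:
Steps 1,2: same thread (C). No race.
Steps 2,3: C(r=x,w=x) vs B(r=y,w=y). No conflict.
Steps 3,4: B(y = y * 3) vs A(y = y - 2). RACE on y (W-W).
Steps 4,5: A(r=y,w=y) vs C(r=x,w=x). No conflict.
Steps 5,6: C(x = x + 4) vs A(y = x). RACE on x (W-R).
Steps 6,7: A(y = x) vs C(x = x + 4). RACE on x (R-W).
Steps 7,8: C(x = x + 4) vs A(x = x * -1). RACE on x (W-W).
Steps 8,9: A(x = x * -1) vs B(x = 2). RACE on x (W-W).
Steps 9,10: same thread (B). No race.
First conflict at steps 3,4.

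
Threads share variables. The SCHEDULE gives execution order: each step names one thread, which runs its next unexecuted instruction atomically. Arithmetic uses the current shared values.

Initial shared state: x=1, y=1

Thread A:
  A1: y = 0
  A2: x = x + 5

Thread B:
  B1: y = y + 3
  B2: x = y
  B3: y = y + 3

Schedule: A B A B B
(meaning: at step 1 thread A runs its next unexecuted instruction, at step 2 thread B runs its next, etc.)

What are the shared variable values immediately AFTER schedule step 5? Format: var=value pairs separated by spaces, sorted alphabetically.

Answer: x=3 y=6

Derivation:
Step 1: thread A executes A1 (y = 0). Shared: x=1 y=0. PCs: A@1 B@0
Step 2: thread B executes B1 (y = y + 3). Shared: x=1 y=3. PCs: A@1 B@1
Step 3: thread A executes A2 (x = x + 5). Shared: x=6 y=3. PCs: A@2 B@1
Step 4: thread B executes B2 (x = y). Shared: x=3 y=3. PCs: A@2 B@2
Step 5: thread B executes B3 (y = y + 3). Shared: x=3 y=6. PCs: A@2 B@3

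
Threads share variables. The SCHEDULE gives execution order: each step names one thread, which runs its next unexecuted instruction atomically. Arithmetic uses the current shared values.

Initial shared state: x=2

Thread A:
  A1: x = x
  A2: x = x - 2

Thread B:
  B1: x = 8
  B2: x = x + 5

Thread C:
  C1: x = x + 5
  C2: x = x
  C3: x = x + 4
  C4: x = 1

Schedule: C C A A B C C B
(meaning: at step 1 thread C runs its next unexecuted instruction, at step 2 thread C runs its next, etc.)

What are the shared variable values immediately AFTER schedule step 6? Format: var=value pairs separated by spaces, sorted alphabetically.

Step 1: thread C executes C1 (x = x + 5). Shared: x=7. PCs: A@0 B@0 C@1
Step 2: thread C executes C2 (x = x). Shared: x=7. PCs: A@0 B@0 C@2
Step 3: thread A executes A1 (x = x). Shared: x=7. PCs: A@1 B@0 C@2
Step 4: thread A executes A2 (x = x - 2). Shared: x=5. PCs: A@2 B@0 C@2
Step 5: thread B executes B1 (x = 8). Shared: x=8. PCs: A@2 B@1 C@2
Step 6: thread C executes C3 (x = x + 4). Shared: x=12. PCs: A@2 B@1 C@3

Answer: x=12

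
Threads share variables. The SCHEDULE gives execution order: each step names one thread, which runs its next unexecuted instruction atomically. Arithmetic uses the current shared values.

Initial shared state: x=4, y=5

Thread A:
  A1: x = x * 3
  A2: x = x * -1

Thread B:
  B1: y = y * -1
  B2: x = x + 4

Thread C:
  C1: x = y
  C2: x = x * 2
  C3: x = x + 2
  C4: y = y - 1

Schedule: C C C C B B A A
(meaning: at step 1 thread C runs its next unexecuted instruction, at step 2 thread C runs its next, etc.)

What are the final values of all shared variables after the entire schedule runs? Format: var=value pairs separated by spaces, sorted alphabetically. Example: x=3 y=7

Answer: x=-48 y=-4

Derivation:
Step 1: thread C executes C1 (x = y). Shared: x=5 y=5. PCs: A@0 B@0 C@1
Step 2: thread C executes C2 (x = x * 2). Shared: x=10 y=5. PCs: A@0 B@0 C@2
Step 3: thread C executes C3 (x = x + 2). Shared: x=12 y=5. PCs: A@0 B@0 C@3
Step 4: thread C executes C4 (y = y - 1). Shared: x=12 y=4. PCs: A@0 B@0 C@4
Step 5: thread B executes B1 (y = y * -1). Shared: x=12 y=-4. PCs: A@0 B@1 C@4
Step 6: thread B executes B2 (x = x + 4). Shared: x=16 y=-4. PCs: A@0 B@2 C@4
Step 7: thread A executes A1 (x = x * 3). Shared: x=48 y=-4. PCs: A@1 B@2 C@4
Step 8: thread A executes A2 (x = x * -1). Shared: x=-48 y=-4. PCs: A@2 B@2 C@4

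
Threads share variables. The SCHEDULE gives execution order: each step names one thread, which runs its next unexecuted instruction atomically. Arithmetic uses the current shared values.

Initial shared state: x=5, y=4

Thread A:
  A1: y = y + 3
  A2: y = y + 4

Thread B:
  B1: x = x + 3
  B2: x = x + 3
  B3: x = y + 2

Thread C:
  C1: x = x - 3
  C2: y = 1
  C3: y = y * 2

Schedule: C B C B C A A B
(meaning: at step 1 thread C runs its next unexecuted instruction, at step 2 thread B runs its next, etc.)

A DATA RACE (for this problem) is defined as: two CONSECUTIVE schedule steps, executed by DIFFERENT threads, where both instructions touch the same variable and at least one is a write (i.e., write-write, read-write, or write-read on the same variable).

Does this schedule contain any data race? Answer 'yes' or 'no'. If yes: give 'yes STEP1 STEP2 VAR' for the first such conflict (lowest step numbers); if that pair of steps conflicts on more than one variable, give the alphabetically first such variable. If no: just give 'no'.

Answer: yes 1 2 x

Derivation:
Steps 1,2: C(x = x - 3) vs B(x = x + 3). RACE on x (W-W).
Steps 2,3: B(r=x,w=x) vs C(r=-,w=y). No conflict.
Steps 3,4: C(r=-,w=y) vs B(r=x,w=x). No conflict.
Steps 4,5: B(r=x,w=x) vs C(r=y,w=y). No conflict.
Steps 5,6: C(y = y * 2) vs A(y = y + 3). RACE on y (W-W).
Steps 6,7: same thread (A). No race.
Steps 7,8: A(y = y + 4) vs B(x = y + 2). RACE on y (W-R).
First conflict at steps 1,2.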